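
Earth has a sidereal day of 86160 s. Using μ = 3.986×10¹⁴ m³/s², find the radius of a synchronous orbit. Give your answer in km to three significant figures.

r_sync ≈ 42200 km

A synchronous orbit has period T, so by Kepler's third law a = (μT²/4π²)^(1/3).
μT²/4π² = 3.986×10¹⁴ × (8.616×10⁴)² / 39.48 = 7.495×10²² m³.
a = 4.216×10⁷ m = 42163 km.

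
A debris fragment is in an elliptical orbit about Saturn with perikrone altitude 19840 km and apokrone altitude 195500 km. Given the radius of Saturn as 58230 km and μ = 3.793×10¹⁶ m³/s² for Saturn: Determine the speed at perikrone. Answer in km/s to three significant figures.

r_p = 58230 + 19840 = 78070 km = 7.8070×10⁷ m.
r_a = 58230 + 195500 = 253730 km = 2.5373×10⁸ m.
Semi-major axis a = (r_p + r_a)/2 = 1.6590×10⁵ km = 1.659×10⁸ m.
Vis-viva: v² = μ(2/r − 1/a) = 3.793×10¹⁶ × (2.562×10⁻⁸ − 6.028×10⁻⁹) = 7.431×10⁸ m²/s².
v = 27260 m/s = 27.26 km/s.

v ≈ 27.3 km/s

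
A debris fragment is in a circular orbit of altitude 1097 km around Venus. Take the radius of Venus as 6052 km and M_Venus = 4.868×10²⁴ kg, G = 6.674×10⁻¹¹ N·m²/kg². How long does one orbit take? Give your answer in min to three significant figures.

μ = GM = 6.674×10⁻¹¹ × 4.868×10²⁴ = 3.249×10¹⁴ m³/s².
r = 6052 + 1097 = 7149.0 km = 7.1490×10⁶ m.
Kepler's third law: T = 2π√(r³/μ) = 2π√((7.149×10⁶)³ / 3.249×10¹⁴).
r³/μ = 1.125×10⁶ s², so T = 2π × 1.060×10³ = 6.663×10³ s.
Converting: 6.663×10³ s ÷ 60.00 = 111.1 min.

T ≈ 111 min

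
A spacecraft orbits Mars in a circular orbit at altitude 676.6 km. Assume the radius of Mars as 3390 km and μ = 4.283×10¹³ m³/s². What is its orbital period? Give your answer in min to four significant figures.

r = 3390 + 676.6 = 4066.6 km = 4.0666×10⁶ m.
Kepler's third law: T = 2π√(r³/μ) = 2π√((4.067×10⁶)³ / 4.283×10¹³).
r³/μ = 1.570×10⁶ s², so T = 2π × 1.253×10³ = 7.873×10³ s.
Converting: 7.873×10³ s ÷ 60.00 = 131.2 min.

T ≈ 131.2 min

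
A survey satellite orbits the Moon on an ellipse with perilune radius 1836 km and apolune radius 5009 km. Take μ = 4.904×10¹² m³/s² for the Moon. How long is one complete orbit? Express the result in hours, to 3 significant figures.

T ≈ 4.99 hours

Semi-major axis a = (r_p + r_a)/2 = (1836.0 + 5009.0)/2 = 3422.5 km = 3.422×10⁶ m.
By Kepler's third law T = 2π√(a³/μ) = 2π × 2.859×10³ = 1.796×10⁴ s.
= 4.990 hours.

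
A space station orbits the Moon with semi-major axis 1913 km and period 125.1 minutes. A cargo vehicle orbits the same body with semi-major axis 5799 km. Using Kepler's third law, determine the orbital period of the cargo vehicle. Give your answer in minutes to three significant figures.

Kepler's third law: T² ∝ a³, so T₂ = T₁ (a₂/a₁)^(3/2).
a₂/a₁ = 3.031, (a₂/a₁)^(3/2) = 5.278.
T₂ = 125.1 × 5.278 = 660.3 minutes.

T₂ ≈ 660 minutes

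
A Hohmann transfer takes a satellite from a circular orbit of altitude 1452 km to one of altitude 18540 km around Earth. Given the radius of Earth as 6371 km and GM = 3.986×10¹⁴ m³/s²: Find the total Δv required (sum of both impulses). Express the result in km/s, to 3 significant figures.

Δv_total ≈ 2.90 km/s

r₁ = 6371 + 1452 = 7823.0 km = 7.8230×10⁶ m.
r₂ = 6371 + 18540 = 24911 km = 2.4911×10⁷ m.
Transfer ellipse a_t = (r₁ + r₂)/2 = 1.637×10⁷ m.
At r₁: circular v_c1 = √(μ/r₁) = 7138 m/s; transfer-perigee v_p = √[μ(2/r₁ − 1/a_t)] = 8806 m/s.
Δv₁ = v_p − v_c1 = 1668 m/s.
At r₂: circular v_c2 = √(μ/r₂) = 4000 m/s; transfer-apogee v_a = √[μ(2/r₂ − 1/a_t)] = 2766 m/s.
Δv₂ = v_c2 − v_a = 1235 m/s.
Total Δv = Δv₁ + Δv₂ = 2903 m/s = 2.903 km/s.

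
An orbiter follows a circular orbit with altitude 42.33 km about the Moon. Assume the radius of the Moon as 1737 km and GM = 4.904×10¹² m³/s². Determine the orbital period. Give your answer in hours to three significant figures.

T ≈ 1.87 hours

r = 1737 + 42.33 = 1779.3 km = 1.7793×10⁶ m.
Kepler's third law: T = 2π√(r³/μ) = 2π√((1.779×10⁶)³ / 4.904×10¹²).
r³/μ = 1.149×10⁶ s², so T = 2π × 1.072×10³ = 6.734×10³ s.
Converting: 6.734×10³ s ÷ 3600 = 1.871 hours.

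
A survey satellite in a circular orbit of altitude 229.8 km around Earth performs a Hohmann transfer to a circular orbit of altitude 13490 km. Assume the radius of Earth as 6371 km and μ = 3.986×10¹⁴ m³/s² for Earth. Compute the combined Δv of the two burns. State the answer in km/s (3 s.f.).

Δv_total ≈ 3.07 km/s

r₁ = 6371 + 229.8 = 6600.8 km = 6.6008×10⁶ m.
r₂ = 6371 + 13490 = 19861 km = 1.9861×10⁷ m.
Transfer ellipse a_t = (r₁ + r₂)/2 = 1.323×10⁷ m.
At r₁: circular v_c1 = √(μ/r₁) = 7771 m/s; transfer-perigee v_p = √[μ(2/r₁ − 1/a_t)] = 9521 m/s.
Δv₁ = v_p − v_c1 = 1750 m/s.
At r₂: circular v_c2 = √(μ/r₂) = 4480 m/s; transfer-apogee v_a = √[μ(2/r₂ − 1/a_t)] = 3164 m/s.
Δv₂ = v_c2 − v_a = 1316 m/s.
Total Δv = Δv₁ + Δv₂ = 3066 m/s = 3.066 km/s.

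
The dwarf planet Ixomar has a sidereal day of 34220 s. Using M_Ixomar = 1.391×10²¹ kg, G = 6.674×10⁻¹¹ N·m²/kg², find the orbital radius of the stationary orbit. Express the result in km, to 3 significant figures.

μ = GM = 6.674×10⁻¹¹ × 1.391×10²¹ = 9.284×10¹⁰ m³/s².
A synchronous orbit has period T, so by Kepler's third law a = (μT²/4π²)^(1/3).
μT²/4π² = 9.284×10¹⁰ × (3.422×10⁴)² / 39.48 = 2.754×10¹⁸ m³.
a = 1.402×10⁶ m = 1401.6 km.

r_sync ≈ 1400 km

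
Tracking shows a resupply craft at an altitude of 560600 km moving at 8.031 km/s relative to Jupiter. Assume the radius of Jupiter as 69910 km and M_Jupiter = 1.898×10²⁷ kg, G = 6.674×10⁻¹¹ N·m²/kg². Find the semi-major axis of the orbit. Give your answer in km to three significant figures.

a ≈ 3.76×10⁵ km

μ = GM = 6.674×10⁻¹¹ × 1.898×10²⁷ = 1.267×10¹⁷ m³/s².
r = 69910 + 560600 = 6.3051×10⁵ km = 6.305×10⁸ m.
Specific orbital energy ε = v²/2 − μ/r = (8031)²/2 − 1.267×10¹⁷/6.305×10⁸ = -1.687×10⁸ J/kg.
Since ε = −μ/(2a), a = −μ/(2ε) = 3.755×10⁸ m = 3.7553×10⁵ km.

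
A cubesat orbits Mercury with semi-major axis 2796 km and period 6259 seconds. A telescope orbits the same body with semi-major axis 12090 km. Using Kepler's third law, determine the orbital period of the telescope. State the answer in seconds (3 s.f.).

Kepler's third law: T² ∝ a³, so T₂ = T₁ (a₂/a₁)^(3/2).
a₂/a₁ = 4.324, (a₂/a₁)^(3/2) = 8.992.
T₂ = 6259 × 8.992 = 56280 seconds.

T₂ ≈ 56300 seconds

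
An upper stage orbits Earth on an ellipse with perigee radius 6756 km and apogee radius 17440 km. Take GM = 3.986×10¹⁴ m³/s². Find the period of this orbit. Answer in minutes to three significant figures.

T ≈ 221 minutes

Semi-major axis a = (r_p + r_a)/2 = (6756.0 + 17440)/2 = 12098 km = 1.210×10⁷ m.
By Kepler's third law T = 2π√(a³/μ) = 2π × 2.108×10³ = 1.324×10⁴ s.
= 220.7 minutes.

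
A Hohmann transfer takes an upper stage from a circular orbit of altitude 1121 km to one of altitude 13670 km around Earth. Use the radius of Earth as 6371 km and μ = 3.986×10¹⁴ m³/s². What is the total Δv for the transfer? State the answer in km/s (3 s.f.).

Δv_total ≈ 2.68 km/s

r₁ = 6371 + 1121 = 7492.0 km = 7.4920×10⁶ m.
r₂ = 6371 + 13670 = 20041 km = 2.0041×10⁷ m.
Transfer ellipse a_t = (r₁ + r₂)/2 = 1.377×10⁷ m.
At r₁: circular v_c1 = √(μ/r₁) = 7294 m/s; transfer-perigee v_p = √[μ(2/r₁ − 1/a_t)] = 8801 m/s.
Δv₁ = v_p − v_c1 = 1507 m/s.
At r₂: circular v_c2 = √(μ/r₂) = 4460 m/s; transfer-apogee v_a = √[μ(2/r₂ − 1/a_t)] = 3290 m/s.
Δv₂ = v_c2 − v_a = 1170 m/s.
Total Δv = Δv₁ + Δv₂ = 2676 m/s = 2.676 km/s.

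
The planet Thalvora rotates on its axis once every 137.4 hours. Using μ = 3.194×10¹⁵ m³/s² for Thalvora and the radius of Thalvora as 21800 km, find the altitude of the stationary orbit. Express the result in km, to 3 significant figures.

h_sync ≈ 2.49×10⁵ km

T = 137.4 hours = 4.946×10⁵ s.
A synchronous orbit has period T, so by Kepler's third law a = (μT²/4π²)^(1/3).
μT²/4π² = 3.194×10¹⁵ × (4.946×10⁵)² / 39.48 = 1.979×10²⁵ m³.
a = 2.705×10⁸ m = 2.7051×10⁵ km.
Altitude h = a − R = 2.7051×10⁵ − 21800 = 2.4871×10⁵ km.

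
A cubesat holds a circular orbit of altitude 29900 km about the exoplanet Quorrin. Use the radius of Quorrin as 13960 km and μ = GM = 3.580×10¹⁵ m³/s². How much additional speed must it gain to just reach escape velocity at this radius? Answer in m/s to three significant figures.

r = 13960 + 29900 = 43860 km = 4.3860×10⁷ m.
Circular speed v_c = √(μ/r) = 9035 m/s.
Escape speed v_esc = √(2μ/r) = √2 × v_c = 12780 m/s.
Δv = v_esc − v_c = 3742 m/s.

Δv ≈ 3740 m/s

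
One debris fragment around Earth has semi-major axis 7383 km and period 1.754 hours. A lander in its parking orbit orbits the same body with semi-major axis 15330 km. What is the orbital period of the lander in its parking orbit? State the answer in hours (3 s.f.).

Kepler's third law: T² ∝ a³, so T₂ = T₁ (a₂/a₁)^(3/2).
a₂/a₁ = 2.076, (a₂/a₁)^(3/2) = 2.992.
T₂ = 1.754 × 2.992 = 5.248 hours.

T₂ ≈ 5.25 hours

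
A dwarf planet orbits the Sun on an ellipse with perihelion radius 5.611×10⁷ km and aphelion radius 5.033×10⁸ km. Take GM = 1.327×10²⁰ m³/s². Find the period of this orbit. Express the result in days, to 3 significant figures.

T ≈ 934 days

Semi-major axis a = (r_p + r_a)/2 = (5.6110×10⁷ + 5.0330×10⁸)/2 = 2.7970×10⁸ km = 2.797×10¹¹ m.
By Kepler's third law T = 2π√(a³/μ) = 2π × 1.284×10⁷ = 8.069×10⁷ s.
= 933.9 days.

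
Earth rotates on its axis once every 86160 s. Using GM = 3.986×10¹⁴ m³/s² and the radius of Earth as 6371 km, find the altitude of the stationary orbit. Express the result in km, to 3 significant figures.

h_sync ≈ 35800 km

A synchronous orbit has period T, so by Kepler's third law a = (μT²/4π²)^(1/3).
μT²/4π² = 3.986×10¹⁴ × (8.616×10⁴)² / 39.48 = 7.495×10²² m³.
a = 4.216×10⁷ m = 42163 km.
Altitude h = a − R = 42163 − 6371 = 35792 km.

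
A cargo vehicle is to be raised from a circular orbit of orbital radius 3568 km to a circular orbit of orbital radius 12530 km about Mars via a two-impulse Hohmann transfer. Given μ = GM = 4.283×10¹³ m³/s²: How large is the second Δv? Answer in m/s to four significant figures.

r₁ = 3568 km = 3.568×10⁶ m.
r₂ = 12530 km = 1.253×10⁷ m.
Transfer ellipse a_t = (r₁ + r₂)/2 = 8.049×10⁶ m.
At r₁: circular v_c1 = √(μ/r₁) = 3465 m/s; transfer-periapsis v_p = √[μ(2/r₁ − 1/a_t)] = 4323 m/s.
At r₂: circular v_c2 = √(μ/r₂) = 1849 m/s; transfer-apoapsis v_a = √[μ(2/r₂ − 1/a_t)] = 1231 m/s.
Δv₂ = v_c2 − v_a = 617.9 m/s.

Δv ≈ 617.9 m/s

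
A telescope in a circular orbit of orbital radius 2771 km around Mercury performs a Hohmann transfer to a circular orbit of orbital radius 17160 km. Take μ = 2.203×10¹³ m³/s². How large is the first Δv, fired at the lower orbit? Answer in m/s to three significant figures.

Δv ≈ 880 m/s

r₁ = 2771 km = 2.771×10⁶ m.
r₂ = 17160 km = 1.716×10⁷ m.
Transfer ellipse a_t = (r₁ + r₂)/2 = 9.966×10⁶ m.
At r₁: circular v_c1 = √(μ/r₁) = 2820 m/s; transfer-periherm v_p = √[μ(2/r₁ − 1/a_t)] = 3700 m/s.
Δv₁ = v_p − v_c1 = 880.4 m/s.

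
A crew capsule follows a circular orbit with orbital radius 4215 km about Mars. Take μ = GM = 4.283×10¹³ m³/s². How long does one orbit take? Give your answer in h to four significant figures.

T ≈ 2.308 h

r = 4215 km = 4.215×10⁶ m.
Kepler's third law: T = 2π√(r³/μ) = 2π√((4.215×10⁶)³ / 4.283×10¹³).
r³/μ = 1.748×10⁶ s², so T = 2π × 1.322×10³ = 8.308×10³ s.
Converting: 8.308×10³ s ÷ 3600 = 2.308 h.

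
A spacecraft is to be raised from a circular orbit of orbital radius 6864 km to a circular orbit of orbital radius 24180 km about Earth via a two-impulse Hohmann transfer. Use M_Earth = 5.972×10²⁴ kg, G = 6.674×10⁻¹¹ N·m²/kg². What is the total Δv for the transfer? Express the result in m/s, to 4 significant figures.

μ = GM = 6.674×10⁻¹¹ × 5.972×10²⁴ = 3.986×10¹⁴ m³/s².
r₁ = 6864 km = 6.864×10⁶ m.
r₂ = 24180 km = 2.418×10⁷ m.
Transfer ellipse a_t = (r₁ + r₂)/2 = 1.552×10⁷ m.
At r₁: circular v_c1 = √(μ/r₁) = 7620 m/s; transfer-perigee v_p = √[μ(2/r₁ − 1/a_t)] = 9511 m/s.
Δv₁ = v_p − v_c1 = 1891 m/s.
At r₂: circular v_c2 = √(μ/r₂) = 4060 m/s; transfer-apogee v_a = √[μ(2/r₂ − 1/a_t)] = 2700 m/s.
Δv₂ = v_c2 − v_a = 1360 m/s.
Total Δv = Δv₁ + Δv₂ = 3251 m/s.

Δv_total ≈ 3251 m/s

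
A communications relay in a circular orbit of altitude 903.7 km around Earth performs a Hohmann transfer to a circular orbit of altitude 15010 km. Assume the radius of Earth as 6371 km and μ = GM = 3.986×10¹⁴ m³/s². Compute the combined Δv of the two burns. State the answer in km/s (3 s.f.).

Δv_total ≈ 2.88 km/s

r₁ = 6371 + 903.7 = 7274.7 km = 7.2747×10⁶ m.
r₂ = 6371 + 15010 = 21381 km = 2.1381×10⁷ m.
Transfer ellipse a_t = (r₁ + r₂)/2 = 1.433×10⁷ m.
At r₁: circular v_c1 = √(μ/r₁) = 7402 m/s; transfer-perigee v_p = √[μ(2/r₁ − 1/a_t)] = 9042 m/s.
Δv₁ = v_p − v_c1 = 1640 m/s.
At r₂: circular v_c2 = √(μ/r₂) = 4318 m/s; transfer-apogee v_a = √[μ(2/r₂ − 1/a_t)] = 3077 m/s.
Δv₂ = v_c2 − v_a = 1241 m/s.
Total Δv = Δv₁ + Δv₂ = 2881 m/s = 2.881 km/s.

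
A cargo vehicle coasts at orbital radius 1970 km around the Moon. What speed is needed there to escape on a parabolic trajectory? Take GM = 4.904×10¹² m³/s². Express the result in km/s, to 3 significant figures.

v_esc ≈ 2.23 km/s

r = 1970 km = 1.970×10⁶ m.
Escape speed v_esc = √(2μ/r) = √(2 × 4.904×10¹² / 1.970×10⁶) = √(4.979×10⁶) = 2231 m/s.
= 2.231 km/s.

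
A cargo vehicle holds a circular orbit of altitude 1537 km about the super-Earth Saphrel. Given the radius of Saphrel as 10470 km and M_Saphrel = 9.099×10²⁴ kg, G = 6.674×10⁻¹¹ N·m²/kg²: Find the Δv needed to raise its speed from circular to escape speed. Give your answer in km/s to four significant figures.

μ = GM = 6.674×10⁻¹¹ × 9.099×10²⁴ = 6.073×10¹⁴ m³/s².
r = 10470 + 1537 = 12007 km = 1.2007×10⁷ m.
Circular speed v_c = √(μ/r) = 7112 m/s.
Escape speed v_esc = √(2μ/r) = √2 × v_c = 10060 m/s.
Δv = v_esc − v_c = 2946 m/s = 2.946 km/s.

Δv ≈ 2.946 km/s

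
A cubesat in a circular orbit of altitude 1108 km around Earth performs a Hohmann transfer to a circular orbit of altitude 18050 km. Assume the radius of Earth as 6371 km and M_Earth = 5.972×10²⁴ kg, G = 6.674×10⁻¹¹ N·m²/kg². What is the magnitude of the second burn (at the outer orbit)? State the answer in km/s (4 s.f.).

Δv ≈ 1.274 km/s

μ = GM = 6.674×10⁻¹¹ × 5.972×10²⁴ = 3.986×10¹⁴ m³/s².
r₁ = 6371 + 1108 = 7479.0 km = 7.4790×10⁶ m.
r₂ = 6371 + 18050 = 24421 km = 2.4421×10⁷ m.
Transfer ellipse a_t = (r₁ + r₂)/2 = 1.595×10⁷ m.
At r₁: circular v_c1 = √(μ/r₁) = 7300 m/s; transfer-perigee v_p = √[μ(2/r₁ − 1/a_t)] = 9033 m/s.
At r₂: circular v_c2 = √(μ/r₂) = 4040 m/s; transfer-apogee v_a = √[μ(2/r₂ − 1/a_t)] = 2766 m/s.
Δv₂ = v_c2 − v_a = 1274 m/s.
= 1.274 km/s.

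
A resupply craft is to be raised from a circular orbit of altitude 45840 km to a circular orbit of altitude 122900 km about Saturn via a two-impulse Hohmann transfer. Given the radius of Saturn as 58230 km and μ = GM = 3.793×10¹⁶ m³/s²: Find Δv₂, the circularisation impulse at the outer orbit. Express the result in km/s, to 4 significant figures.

Δv ≈ 2.109 km/s

r₁ = 58230 + 45840 = 104070 km = 1.0407×10⁸ m.
r₂ = 58230 + 122900 = 181130 km = 1.8113×10⁸ m.
Transfer ellipse a_t = (r₁ + r₂)/2 = 1.426×10⁸ m.
At r₁: circular v_c1 = √(μ/r₁) = 19090 m/s; transfer-perikrone v_p = √[μ(2/r₁ − 1/a_t)] = 21520 m/s.
At r₂: circular v_c2 = √(μ/r₂) = 14470 m/s; transfer-apokrone v_a = √[μ(2/r₂ − 1/a_t)] = 12360 m/s.
Δv₂ = v_c2 − v_a = 2109 m/s.
= 2.109 km/s.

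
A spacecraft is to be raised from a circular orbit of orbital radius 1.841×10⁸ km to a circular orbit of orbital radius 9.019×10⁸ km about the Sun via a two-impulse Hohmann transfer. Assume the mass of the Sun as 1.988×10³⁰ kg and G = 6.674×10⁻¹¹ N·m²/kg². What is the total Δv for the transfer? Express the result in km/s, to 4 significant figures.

Δv_total ≈ 12.82 km/s

μ = GM = 6.674×10⁻¹¹ × 1.988×10³⁰ = 1.327×10²⁰ m³/s².
r₁ = 1.841×10⁸ km = 1.841×10¹¹ m.
r₂ = 9.019×10⁸ km = 9.019×10¹¹ m.
Transfer ellipse a_t = (r₁ + r₂)/2 = 5.430×10¹¹ m.
At r₁: circular v_c1 = √(μ/r₁) = 26850 m/s; transfer-perihelion v_p = √[μ(2/r₁ − 1/a_t)] = 34600 m/s.
Δv₁ = v_p − v_c1 = 7753 m/s.
At r₂: circular v_c2 = √(μ/r₂) = 12130 m/s; transfer-aphelion v_a = √[μ(2/r₂ − 1/a_t)] = 7062 m/s.
Δv₂ = v_c2 − v_a = 5067 m/s.
Total Δv = Δv₁ + Δv₂ = 12820 m/s = 12.82 km/s.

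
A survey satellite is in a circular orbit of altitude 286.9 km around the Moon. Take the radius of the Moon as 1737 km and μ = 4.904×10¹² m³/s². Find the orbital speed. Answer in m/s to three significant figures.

r = 1737 + 286.9 = 2023.9 km = 2.0239×10⁶ m.
For a circular orbit v = √(μ/r) = √(4.904×10¹² / 2.024×10⁶) = √(2.423×10⁶) = 1557 m/s.

v ≈ 1560 m/s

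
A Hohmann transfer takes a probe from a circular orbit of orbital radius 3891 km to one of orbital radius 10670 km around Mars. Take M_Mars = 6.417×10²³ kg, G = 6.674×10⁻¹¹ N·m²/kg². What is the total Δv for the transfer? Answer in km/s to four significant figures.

Δv_total ≈ 1.238 km/s

μ = GM = 6.674×10⁻¹¹ × 6.417×10²³ = 4.283×10¹³ m³/s².
r₁ = 3891 km = 3.891×10⁶ m.
r₂ = 10670 km = 1.067×10⁷ m.
Transfer ellipse a_t = (r₁ + r₂)/2 = 7.280×10⁶ m.
At r₁: circular v_c1 = √(μ/r₁) = 3318 m/s; transfer-periapsis v_p = √[μ(2/r₁ − 1/a_t)] = 4016 m/s.
Δv₁ = v_p − v_c1 = 698.7 m/s.
At r₂: circular v_c2 = √(μ/r₂) = 2003 m/s; transfer-apoapsis v_a = √[μ(2/r₂ − 1/a_t)] = 1465 m/s.
Δv₂ = v_c2 − v_a = 538.8 m/s.
Total Δv = Δv₁ + Δv₂ = 1238 m/s = 1.238 km/s.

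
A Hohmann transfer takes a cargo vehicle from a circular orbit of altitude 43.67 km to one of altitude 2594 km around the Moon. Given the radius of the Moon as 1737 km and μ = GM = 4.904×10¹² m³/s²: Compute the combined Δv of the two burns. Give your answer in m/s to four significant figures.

Δv_total ≈ 568.0 m/s

r₁ = 1737 + 43.67 = 1780.7 km = 1.7807×10⁶ m.
r₂ = 1737 + 2594 = 4331.0 km = 4.3310×10⁶ m.
Transfer ellipse a_t = (r₁ + r₂)/2 = 3.056×10⁶ m.
At r₁: circular v_c1 = √(μ/r₁) = 1660 m/s; transfer-perilune v_p = √[μ(2/r₁ − 1/a_t)] = 1976 m/s.
Δv₁ = v_p − v_c1 = 316.1 m/s.
At r₂: circular v_c2 = √(μ/r₂) = 1064 m/s; transfer-apolune v_a = √[μ(2/r₂ − 1/a_t)] = 812.3 m/s.
Δv₂ = v_c2 − v_a = 251.8 m/s.
Total Δv = Δv₁ + Δv₂ = 568.0 m/s.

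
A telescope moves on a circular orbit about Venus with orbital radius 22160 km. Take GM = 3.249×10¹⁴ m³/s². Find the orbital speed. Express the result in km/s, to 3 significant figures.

v ≈ 3.83 km/s

r = 22160 km = 2.216×10⁷ m.
For a circular orbit v = √(μ/r) = √(3.249×10¹⁴ / 2.216×10⁷) = √(1.466×10⁷) = 3829 m/s.
That is 3.829 km/s.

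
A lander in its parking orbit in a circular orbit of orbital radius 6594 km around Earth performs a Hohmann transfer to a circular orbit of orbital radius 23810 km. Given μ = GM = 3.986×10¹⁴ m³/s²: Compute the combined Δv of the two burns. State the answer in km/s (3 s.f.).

r₁ = 6594 km = 6.594×10⁶ m.
r₂ = 23810 km = 2.381×10⁷ m.
Transfer ellipse a_t = (r₁ + r₂)/2 = 1.520×10⁷ m.
At r₁: circular v_c1 = √(μ/r₁) = 7775 m/s; transfer-perigee v_p = √[μ(2/r₁ − 1/a_t)] = 9730 m/s.
Δv₁ = v_p − v_c1 = 1955 m/s.
At r₂: circular v_c2 = √(μ/r₂) = 4092 m/s; transfer-apogee v_a = √[μ(2/r₂ − 1/a_t)] = 2695 m/s.
Δv₂ = v_c2 − v_a = 1397 m/s.
Total Δv = Δv₁ + Δv₂ = 3352 m/s = 3.352 km/s.

Δv_total ≈ 3.35 km/s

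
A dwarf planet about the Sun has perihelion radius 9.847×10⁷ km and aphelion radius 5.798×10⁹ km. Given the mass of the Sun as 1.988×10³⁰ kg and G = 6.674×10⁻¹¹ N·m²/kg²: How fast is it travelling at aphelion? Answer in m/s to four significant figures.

μ = GM = 6.674×10⁻¹¹ × 1.988×10³⁰ = 1.327×10²⁰ m³/s².
Semi-major axis a = (r_p + r_a)/2 = 2.9482×10⁹ km = 2.948×10¹² m.
Vis-viva: v² = μ(2/r − 1/a) = 1.327×10²⁰ × (3.449×10⁻¹³ − 3.392×10⁻¹³) = 7.643×10⁵ m²/s².
v = 874.2 m/s.

v ≈ 874.2 m/s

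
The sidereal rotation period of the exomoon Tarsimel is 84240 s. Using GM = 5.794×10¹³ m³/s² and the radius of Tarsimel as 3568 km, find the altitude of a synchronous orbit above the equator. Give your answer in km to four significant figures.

h_sync ≈ 18270 km

A synchronous orbit has period T, so by Kepler's third law a = (μT²/4π²)^(1/3).
μT²/4π² = 5.794×10¹³ × (8.424×10⁴)² / 39.48 = 1.041×10²² m³.
a = 2.184×10⁷ m = 21838 km.
Altitude h = a − R = 21838 − 3568 = 18270 km.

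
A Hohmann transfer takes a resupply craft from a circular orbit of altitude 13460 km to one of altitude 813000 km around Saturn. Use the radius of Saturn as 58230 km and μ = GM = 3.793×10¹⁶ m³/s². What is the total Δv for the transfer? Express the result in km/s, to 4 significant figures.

Δv_total ≈ 12.29 km/s

r₁ = 58230 + 13460 = 71690 km = 7.1690×10⁷ m.
r₂ = 58230 + 813000 = 871230 km = 8.7123×10⁸ m.
Transfer ellipse a_t = (r₁ + r₂)/2 = 4.715×10⁸ m.
At r₁: circular v_c1 = √(μ/r₁) = 23000 m/s; transfer-perikrone v_p = √[μ(2/r₁ − 1/a_t)] = 31270 m/s.
Δv₁ = v_p − v_c1 = 8267 m/s.
At r₂: circular v_c2 = √(μ/r₂) = 6598 m/s; transfer-apokrone v_a = √[μ(2/r₂ − 1/a_t)] = 2573 m/s.
Δv₂ = v_c2 − v_a = 4025 m/s.
Total Δv = Δv₁ + Δv₂ = 12290 m/s = 12.29 km/s.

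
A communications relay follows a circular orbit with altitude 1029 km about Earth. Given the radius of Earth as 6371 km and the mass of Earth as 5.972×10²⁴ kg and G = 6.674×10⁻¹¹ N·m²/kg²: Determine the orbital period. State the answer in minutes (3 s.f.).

T ≈ 106 minutes

μ = GM = 6.674×10⁻¹¹ × 5.972×10²⁴ = 3.986×10¹⁴ m³/s².
r = 6371 + 1029 = 7400.0 km = 7.4000×10⁶ m.
Kepler's third law: T = 2π√(r³/μ) = 2π√((7.400×10⁶)³ / 3.986×10¹⁴).
r³/μ = 1.017×10⁶ s², so T = 2π × 1.008×10³ = 6.335×10³ s.
Converting: 6.335×10³ s ÷ 60.00 = 105.6 minutes.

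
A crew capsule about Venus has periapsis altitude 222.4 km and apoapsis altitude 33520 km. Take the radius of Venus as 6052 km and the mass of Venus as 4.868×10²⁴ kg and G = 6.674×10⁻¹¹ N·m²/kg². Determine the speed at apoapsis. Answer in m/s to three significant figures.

v ≈ 1500 m/s

μ = GM = 6.674×10⁻¹¹ × 4.868×10²⁴ = 3.249×10¹⁴ m³/s².
r_p = 6052 + 222.4 = 6274.4 km = 6.2744×10⁶ m.
r_a = 6052 + 33520 = 39572 km = 3.9572×10⁷ m.
Semi-major axis a = (r_p + r_a)/2 = 22923 km = 2.292×10⁷ m.
Vis-viva: v² = μ(2/r − 1/a) = 3.249×10¹⁴ × (5.054×10⁻⁸ − 4.362×10⁻⁸) = 2.247×10⁶ m²/s².
v = 1499 m/s.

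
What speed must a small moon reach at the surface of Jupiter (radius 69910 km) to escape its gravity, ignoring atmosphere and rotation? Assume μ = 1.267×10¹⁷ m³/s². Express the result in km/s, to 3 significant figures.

r = R = 6.991×10⁷ m.
Escape speed v_esc = √(2μ/r) = √(2 × 1.267×10¹⁷ / 6.991×10⁷) = √(3.625×10⁹) = 60210 m/s.
= 60.21 km/s.

v_esc ≈ 60.2 km/s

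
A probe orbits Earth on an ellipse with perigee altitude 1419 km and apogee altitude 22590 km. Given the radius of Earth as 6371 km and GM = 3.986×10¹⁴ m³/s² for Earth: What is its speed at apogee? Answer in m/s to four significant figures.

v ≈ 2416 m/s

r_p = 6371 + 1419 = 7790.0 km = 7.7900×10⁶ m.
r_a = 6371 + 22590 = 28961 km = 2.8961×10⁷ m.
Semi-major axis a = (r_p + r_a)/2 = 18376 km = 1.838×10⁷ m.
Vis-viva: v² = μ(2/r − 1/a) = 3.986×10¹⁴ × (6.906×10⁻⁸ − 5.442×10⁻⁸) = 5.835×10⁶ m²/s².
v = 2416 m/s.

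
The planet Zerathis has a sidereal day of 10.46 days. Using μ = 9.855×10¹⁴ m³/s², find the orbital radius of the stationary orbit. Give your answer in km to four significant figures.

r_sync ≈ 2.732×10⁵ km

T = 10.46 days = 9.037×10⁵ s.
A synchronous orbit has period T, so by Kepler's third law a = (μT²/4π²)^(1/3).
μT²/4π² = 9.855×10¹⁴ × (9.037×10⁵)² / 39.48 = 2.039×10²⁵ m³.
a = 2.732×10⁸ m = 2.7319×10⁵ km.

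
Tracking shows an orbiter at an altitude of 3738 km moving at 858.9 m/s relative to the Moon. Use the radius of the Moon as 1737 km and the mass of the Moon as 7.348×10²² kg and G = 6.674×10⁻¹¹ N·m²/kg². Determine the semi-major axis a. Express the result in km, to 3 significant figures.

μ = GM = 6.674×10⁻¹¹ × 7.348×10²² = 4.904×10¹² m³/s².
r = 1737 + 3738 = 5475.0 km = 5.475×10⁶ m.
Vis-viva rearranged: 1/a = 2/r − v²/μ = 3.653×10⁻⁷ − 1.504×10⁻⁷ = 2.149×10⁻⁷ m⁻¹.
a = 4.654×10⁶ m = 4654.0 km.

a ≈ 4650 km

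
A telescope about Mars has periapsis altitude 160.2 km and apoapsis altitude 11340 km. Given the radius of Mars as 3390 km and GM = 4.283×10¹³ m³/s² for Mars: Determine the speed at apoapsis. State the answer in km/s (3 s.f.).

r_p = 3390 + 160.2 = 3550.2 km = 3.5502×10⁶ m.
r_a = 3390 + 11340 = 14730 km = 1.4730×10⁷ m.
Semi-major axis a = (r_p + r_a)/2 = 9140.1 km = 9.140×10⁶ m.
Vis-viva: v² = μ(2/r − 1/a) = 4.283×10¹³ × (1.358×10⁻⁷ − 1.094×10⁻⁷) = 1.129×10⁶ m²/s².
v = 1063 m/s = 1.063 km/s.

v ≈ 1.06 km/s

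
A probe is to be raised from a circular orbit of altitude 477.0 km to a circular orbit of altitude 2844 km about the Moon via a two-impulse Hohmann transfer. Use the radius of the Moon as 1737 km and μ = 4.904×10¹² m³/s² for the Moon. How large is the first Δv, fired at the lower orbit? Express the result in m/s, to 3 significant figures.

Δv ≈ 240 m/s

r₁ = 1737 + 477.0 = 2214.0 km = 2.2140×10⁶ m.
r₂ = 1737 + 2844 = 4581.0 km = 4.5810×10⁶ m.
Transfer ellipse a_t = (r₁ + r₂)/2 = 3.398×10⁶ m.
At r₁: circular v_c1 = √(μ/r₁) = 1488 m/s; transfer-perilune v_p = √[μ(2/r₁ − 1/a_t)] = 1728 m/s.
Δv₁ = v_p − v_c1 = 239.9 m/s.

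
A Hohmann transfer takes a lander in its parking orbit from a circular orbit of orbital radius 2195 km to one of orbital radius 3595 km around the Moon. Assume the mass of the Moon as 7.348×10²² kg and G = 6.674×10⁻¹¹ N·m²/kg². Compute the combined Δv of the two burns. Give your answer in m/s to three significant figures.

Δv_total ≈ 322 m/s

μ = GM = 6.674×10⁻¹¹ × 7.348×10²² = 4.904×10¹² m³/s².
r₁ = 2195 km = 2.195×10⁶ m.
r₂ = 3595 km = 3.595×10⁶ m.
Transfer ellipse a_t = (r₁ + r₂)/2 = 2.895×10⁶ m.
At r₁: circular v_c1 = √(μ/r₁) = 1495 m/s; transfer-perilune v_p = √[μ(2/r₁ − 1/a_t)] = 1666 m/s.
Δv₁ = v_p − v_c1 = 170.9 m/s.
At r₂: circular v_c2 = √(μ/r₂) = 1168 m/s; transfer-apolune v_a = √[μ(2/r₂ − 1/a_t)] = 1017 m/s.
Δv₂ = v_c2 − v_a = 151.0 m/s.
Total Δv = Δv₁ + Δv₂ = 321.9 m/s.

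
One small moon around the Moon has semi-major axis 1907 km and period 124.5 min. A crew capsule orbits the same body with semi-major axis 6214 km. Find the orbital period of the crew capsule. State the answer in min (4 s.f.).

T₂ ≈ 732.3 min

Kepler's third law: T² ∝ a³, so T₂ = T₁ (a₂/a₁)^(3/2).
a₂/a₁ = 3.259, (a₂/a₁)^(3/2) = 5.882.
T₂ = 124.5 × 5.882 = 732.3 min.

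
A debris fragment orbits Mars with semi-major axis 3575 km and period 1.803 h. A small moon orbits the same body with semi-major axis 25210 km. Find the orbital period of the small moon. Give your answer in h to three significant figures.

T₂ ≈ 33.8 h

Kepler's third law: T² ∝ a³, so T₂ = T₁ (a₂/a₁)^(3/2).
a₂/a₁ = 7.052, (a₂/a₁)^(3/2) = 18.73.
T₂ = 1.803 × 18.73 = 33.76 h.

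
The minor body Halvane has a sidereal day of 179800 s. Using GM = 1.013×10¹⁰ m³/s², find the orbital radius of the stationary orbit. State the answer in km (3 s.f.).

A synchronous orbit has period T, so by Kepler's third law a = (μT²/4π²)^(1/3).
μT²/4π² = 1.013×10¹⁰ × (1.798×10⁵)² / 39.48 = 8.295×10¹⁸ m³.
a = 2.024×10⁶ m = 2024.3 km.

r_sync ≈ 2020 km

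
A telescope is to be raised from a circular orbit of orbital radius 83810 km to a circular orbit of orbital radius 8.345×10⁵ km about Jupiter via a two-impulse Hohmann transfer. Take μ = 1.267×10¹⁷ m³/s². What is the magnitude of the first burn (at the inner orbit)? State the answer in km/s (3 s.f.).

Δv ≈ 13.5 km/s

r₁ = 83810 km = 8.381×10⁷ m.
r₂ = 8.345×10⁵ km = 8.345×10⁸ m.
Transfer ellipse a_t = (r₁ + r₂)/2 = 4.592×10⁸ m.
At r₁: circular v_c1 = √(μ/r₁) = 38880 m/s; transfer-perijove v_p = √[μ(2/r₁ − 1/a_t)] = 52420 m/s.
Δv₁ = v_p − v_c1 = 13540 m/s.
= 13.54 km/s.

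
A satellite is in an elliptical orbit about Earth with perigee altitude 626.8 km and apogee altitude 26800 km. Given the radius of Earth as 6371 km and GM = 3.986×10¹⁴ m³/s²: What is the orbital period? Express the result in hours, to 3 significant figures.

r_p = 6371 + 626.8 = 6997.8 km = 6.9978×10⁶ m.
r_a = 6371 + 26800 = 33171 km = 3.3171×10⁷ m.
Semi-major axis a = (r_p + r_a)/2 = (6997.8 + 33171)/2 = 20084 km = 2.008×10⁷ m.
By Kepler's third law T = 2π√(a³/μ) = 2π × 4.508×10³ = 2.833×10⁴ s.
= 7.869 hours.

T ≈ 7.87 hours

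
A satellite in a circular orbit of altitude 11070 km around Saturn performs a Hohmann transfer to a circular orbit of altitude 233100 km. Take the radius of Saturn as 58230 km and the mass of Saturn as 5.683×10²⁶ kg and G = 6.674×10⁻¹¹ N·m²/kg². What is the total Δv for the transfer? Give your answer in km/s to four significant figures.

Δv_total ≈ 10.68 km/s

μ = GM = 6.674×10⁻¹¹ × 5.683×10²⁶ = 3.793×10¹⁶ m³/s².
r₁ = 58230 + 11070 = 69300 km = 6.9300×10⁷ m.
r₂ = 58230 + 233100 = 291330 km = 2.9133×10⁸ m.
Transfer ellipse a_t = (r₁ + r₂)/2 = 1.803×10⁸ m.
At r₁: circular v_c1 = √(μ/r₁) = 23390 m/s; transfer-perikrone v_p = √[μ(2/r₁ − 1/a_t)] = 29740 m/s.
Δv₁ = v_p − v_c1 = 6342 m/s.
At r₂: circular v_c2 = √(μ/r₂) = 11410 m/s; transfer-apokrone v_a = √[μ(2/r₂ − 1/a_t)] = 7074 m/s.
Δv₂ = v_c2 − v_a = 4337 m/s.
Total Δv = Δv₁ + Δv₂ = 10680 m/s = 10.68 km/s.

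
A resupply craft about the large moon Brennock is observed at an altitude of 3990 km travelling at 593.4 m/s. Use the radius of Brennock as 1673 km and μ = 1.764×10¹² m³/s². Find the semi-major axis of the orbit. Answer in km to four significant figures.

a ≈ 6512 km

r = 1673 + 3990 = 5663.0 km = 5.663×10⁶ m.
Specific orbital energy ε = v²/2 − μ/r = (593.4)²/2 − 1.764×10¹²/5.663×10⁶ = -1.354×10⁵ J/kg.
Since ε = −μ/(2a), a = −μ/(2ε) = 6.512×10⁶ m = 6512.4 km.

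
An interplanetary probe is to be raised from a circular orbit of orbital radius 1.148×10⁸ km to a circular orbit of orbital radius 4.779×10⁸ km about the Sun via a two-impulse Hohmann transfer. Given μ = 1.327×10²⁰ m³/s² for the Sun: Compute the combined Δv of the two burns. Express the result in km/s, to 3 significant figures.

r₁ = 1.148×10⁸ km = 1.148×10¹¹ m.
r₂ = 4.779×10⁸ km = 4.779×10¹¹ m.
Transfer ellipse a_t = (r₁ + r₂)/2 = 2.964×10¹¹ m.
At r₁: circular v_c1 = √(μ/r₁) = 34000 m/s; transfer-perihelion v_p = √[μ(2/r₁ − 1/a_t)] = 43170 m/s.
Δv₁ = v_p − v_c1 = 9176 m/s.
At r₂: circular v_c2 = √(μ/r₂) = 16660 m/s; transfer-aphelion v_a = √[μ(2/r₂ − 1/a_t)] = 10370 m/s.
Δv₂ = v_c2 − v_a = 6292 m/s.
Total Δv = Δv₁ + Δv₂ = 15470 m/s = 15.47 km/s.

Δv_total ≈ 15.5 km/s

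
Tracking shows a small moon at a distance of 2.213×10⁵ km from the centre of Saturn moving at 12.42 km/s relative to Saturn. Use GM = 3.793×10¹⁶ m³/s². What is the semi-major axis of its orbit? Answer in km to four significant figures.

r = 2.213×10⁸ m.
Specific orbital energy ε = v²/2 − μ/r = (12420)²/2 − 3.793×10¹⁶/2.213×10⁸ = -9.427×10⁷ J/kg.
Since ε = −μ/(2a), a = −μ/(2ε) = 2.012×10⁸ m = 2.0118×10⁵ km.

a ≈ 2.012×10⁵ km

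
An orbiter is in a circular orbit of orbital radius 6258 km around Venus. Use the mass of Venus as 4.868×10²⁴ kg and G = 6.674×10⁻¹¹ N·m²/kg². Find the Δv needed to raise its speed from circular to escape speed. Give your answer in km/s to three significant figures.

μ = GM = 6.674×10⁻¹¹ × 4.868×10²⁴ = 3.249×10¹⁴ m³/s².
r = 6258 km = 6.258×10⁶ m.
Circular speed v_c = √(μ/r) = 7205 m/s.
Escape speed v_esc = √(2μ/r) = √2 × v_c = 10190 m/s.
Δv = v_esc − v_c = 2985 m/s = 2.985 km/s.

Δv ≈ 2.98 km/s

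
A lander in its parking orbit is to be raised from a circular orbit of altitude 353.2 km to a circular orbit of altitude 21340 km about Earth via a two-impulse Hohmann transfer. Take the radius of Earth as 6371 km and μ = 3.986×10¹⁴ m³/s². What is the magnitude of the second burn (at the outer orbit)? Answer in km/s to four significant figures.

Δv ≈ 1.422 km/s

r₁ = 6371 + 353.2 = 6724.2 km = 6.7242×10⁶ m.
r₂ = 6371 + 21340 = 27711 km = 2.7711×10⁷ m.
Transfer ellipse a_t = (r₁ + r₂)/2 = 1.722×10⁷ m.
At r₁: circular v_c1 = √(μ/r₁) = 7699 m/s; transfer-perigee v_p = √[μ(2/r₁ − 1/a_t)] = 9768 m/s.
At r₂: circular v_c2 = √(μ/r₂) = 3793 m/s; transfer-apogee v_a = √[μ(2/r₂ − 1/a_t)] = 2370 m/s.
Δv₂ = v_c2 − v_a = 1422 m/s.
= 1.422 km/s.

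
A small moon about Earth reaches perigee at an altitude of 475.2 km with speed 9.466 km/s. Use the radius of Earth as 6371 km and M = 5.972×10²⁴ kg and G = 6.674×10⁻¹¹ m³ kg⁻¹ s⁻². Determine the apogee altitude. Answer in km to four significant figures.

μ = GM = 6.674×10⁻¹¹ × 5.972×10²⁴ = 3.986×10¹⁴ m³/s².
r_p = 6371 + 475.2 = 6846.2 km = 6.846×10⁶ m.
Specific energy ε = v²/2 − μ/r = -1.342×10⁷ J/kg, so a = −μ/(2ε) = 1.486×10⁷ m.
The apsides satisfy r_p + r_a = 2a, so the apogee radius is 2a − r_p = 2.286×10⁷ m = 22864 km.
Apogee altitude = 22864 − 6371 = 16493 km.

apogee altitude ≈ 16490 km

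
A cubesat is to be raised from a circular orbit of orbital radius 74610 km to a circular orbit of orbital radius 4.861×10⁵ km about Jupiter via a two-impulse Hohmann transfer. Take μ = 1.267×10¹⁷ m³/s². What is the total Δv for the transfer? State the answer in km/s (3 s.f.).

Δv_total ≈ 20.9 km/s

r₁ = 74610 km = 7.461×10⁷ m.
r₂ = 4.861×10⁵ km = 4.861×10⁸ m.
Transfer ellipse a_t = (r₁ + r₂)/2 = 2.804×10⁸ m.
At r₁: circular v_c1 = √(μ/r₁) = 41210 m/s; transfer-perijove v_p = √[μ(2/r₁ − 1/a_t)] = 54260 m/s.
Δv₁ = v_p − v_c1 = 13050 m/s.
At r₂: circular v_c2 = √(μ/r₂) = 16140 m/s; transfer-apojove v_a = √[μ(2/r₂ − 1/a_t)] = 8329 m/s.
Δv₂ = v_c2 − v_a = 7816 m/s.
Total Δv = Δv₁ + Δv₂ = 20870 m/s = 20.87 km/s.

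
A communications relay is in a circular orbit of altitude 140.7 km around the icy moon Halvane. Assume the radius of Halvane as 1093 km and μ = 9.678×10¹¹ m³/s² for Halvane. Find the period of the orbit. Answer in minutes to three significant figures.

r = 1093 + 140.7 = 1233.7 km = 1.2337×10⁶ m.
Kepler's third law: T = 2π√(r³/μ) = 2π√((1.234×10⁶)³ / 9.678×10¹¹).
r³/μ = 1.940×10⁶ s², so T = 2π × 1.393×10³ = 8.752×10³ s.
Converting: 8.752×10³ s ÷ 60.00 = 145.9 minutes.

T ≈ 146 minutes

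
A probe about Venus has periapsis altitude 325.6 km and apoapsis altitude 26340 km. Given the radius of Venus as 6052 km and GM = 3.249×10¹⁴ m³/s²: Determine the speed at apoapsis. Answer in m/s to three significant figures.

v ≈ 1820 m/s

r_p = 6052 + 325.6 = 6377.6 km = 6.3776×10⁶ m.
r_a = 6052 + 26340 = 32392 km = 3.2392×10⁷ m.
Semi-major axis a = (r_p + r_a)/2 = 19385 km = 1.938×10⁷ m.
Vis-viva: v² = μ(2/r − 1/a) = 3.249×10¹⁴ × (6.174×10⁻⁸ − 5.159×10⁻⁸) = 3.300×10⁶ m²/s².
v = 1817 m/s.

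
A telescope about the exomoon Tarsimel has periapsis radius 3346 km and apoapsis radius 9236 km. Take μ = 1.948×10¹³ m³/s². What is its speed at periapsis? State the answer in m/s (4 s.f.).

Semi-major axis a = (r_p + r_a)/2 = 6291.0 km = 6.291×10⁶ m.
Vis-viva: v² = μ(2/r − 1/a) = 1.948×10¹³ × (5.977×10⁻⁷ − 1.590×10⁻⁷) = 8.547×10⁶ m²/s².
v = 2924 m/s.

v ≈ 2924 m/s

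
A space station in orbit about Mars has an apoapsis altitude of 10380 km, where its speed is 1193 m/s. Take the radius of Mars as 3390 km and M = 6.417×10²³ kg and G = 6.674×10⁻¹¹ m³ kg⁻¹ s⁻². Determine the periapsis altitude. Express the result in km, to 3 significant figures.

μ = GM = 6.674×10⁻¹¹ × 6.417×10²³ = 4.283×10¹³ m³/s².
r_a = 3390 + 10380 = 13770 km = 1.377×10⁷ m.
Specific energy ε = v²/2 − μ/r = -2.399×10⁶ J/kg, so a = −μ/(2ε) = 8.928×10⁶ m.
The apsides satisfy r_p + r_a = 2a, so the periapsis radius is 2a − r_a = 4.085×10⁶ m = 4085.4 km.
Periapsis altitude = 4085.4 − 3390 = 695.42 km.

periapsis altitude ≈ 695 km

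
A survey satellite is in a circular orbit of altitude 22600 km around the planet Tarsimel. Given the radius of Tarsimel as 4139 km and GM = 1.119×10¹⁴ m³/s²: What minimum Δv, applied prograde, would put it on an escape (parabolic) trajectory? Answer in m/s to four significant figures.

r = 4139 + 22600 = 26739 km = 2.6739×10⁷ m.
Circular speed v_c = √(μ/r) = 2046 m/s.
Escape speed v_esc = √(2μ/r) = √2 × v_c = 2893 m/s.
Δv = v_esc − v_c = 847.4 m/s.

Δv ≈ 847.4 m/s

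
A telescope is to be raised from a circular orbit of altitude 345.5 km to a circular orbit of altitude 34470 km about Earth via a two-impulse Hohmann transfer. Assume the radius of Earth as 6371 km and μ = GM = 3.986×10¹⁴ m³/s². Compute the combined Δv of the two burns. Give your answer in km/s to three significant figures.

Δv_total ≈ 3.86 km/s

r₁ = 6371 + 345.5 = 6716.5 km = 6.7165×10⁶ m.
r₂ = 6371 + 34470 = 40841 km = 4.0841×10⁷ m.
Transfer ellipse a_t = (r₁ + r₂)/2 = 2.378×10⁷ m.
At r₁: circular v_c1 = √(μ/r₁) = 7704 m/s; transfer-perigee v_p = √[μ(2/r₁ − 1/a_t)] = 10100 m/s.
Δv₁ = v_p − v_c1 = 2392 m/s.
At r₂: circular v_c2 = √(μ/r₂) = 3124 m/s; transfer-apogee v_a = √[μ(2/r₂ − 1/a_t)] = 1660 m/s.
Δv₂ = v_c2 − v_a = 1464 m/s.
Total Δv = Δv₁ + Δv₂ = 3856 m/s = 3.856 km/s.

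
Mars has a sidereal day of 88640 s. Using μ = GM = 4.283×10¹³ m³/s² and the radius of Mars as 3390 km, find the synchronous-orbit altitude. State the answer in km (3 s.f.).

A synchronous orbit has period T, so by Kepler's third law a = (μT²/4π²)^(1/3).
μT²/4π² = 4.283×10¹³ × (8.864×10⁴)² / 39.48 = 8.524×10²¹ m³.
a = 2.043×10⁷ m = 20428 km.
Altitude h = a − R = 20428 − 3390 = 17038 km.

h_sync ≈ 17000 km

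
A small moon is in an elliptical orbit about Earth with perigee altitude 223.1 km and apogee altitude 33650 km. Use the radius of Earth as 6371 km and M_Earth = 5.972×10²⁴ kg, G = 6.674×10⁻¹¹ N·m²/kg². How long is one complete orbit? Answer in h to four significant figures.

T ≈ 9.837 h

μ = GM = 6.674×10⁻¹¹ × 5.972×10²⁴ = 3.986×10¹⁴ m³/s².
r_p = 6371 + 223.1 = 6594.1 km = 6.5941×10⁶ m.
r_a = 6371 + 33650 = 40021 km = 4.0021×10⁷ m.
Semi-major axis a = (r_p + r_a)/2 = (6594.1 + 40021)/2 = 23308 km = 2.331×10⁷ m.
By Kepler's third law T = 2π√(a³/μ) = 2π × 5.636×10³ = 3.541×10⁴ s.
= 9.837 h.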